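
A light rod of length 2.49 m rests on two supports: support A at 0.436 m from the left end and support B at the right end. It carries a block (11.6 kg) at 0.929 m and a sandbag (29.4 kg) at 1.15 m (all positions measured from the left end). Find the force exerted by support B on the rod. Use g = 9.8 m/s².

About support A:
Block: 11.6 × 9.8 = 113.7 N down at 0.929 m → arm 0.493 m, τ = 113.7 × 0.493 = 56.05 N·m clockwise.
Sandbag: 29.4 × 9.8 = 288.1 N down at 1.15 m → arm 0.714 m, τ = 288.1 × 0.714 = 205.7 N·m clockwise.
Net load moment about support A = 261.8 N·m clockwise.
Reaction R at support B is upward at 2.49 m, arm 2.054 m → moment R × 2.054 counterclockwise.
Στ = 0 ⇒ R × 2.054 = 261.8 ⇒ R = 127 N.

R_B ≈ 127 N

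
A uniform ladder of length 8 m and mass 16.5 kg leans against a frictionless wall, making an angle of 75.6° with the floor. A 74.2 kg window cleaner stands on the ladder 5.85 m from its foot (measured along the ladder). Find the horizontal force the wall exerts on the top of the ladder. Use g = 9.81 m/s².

Choose the foot of the ladder as the axis so the floor normal and friction both act there and drop out.
Ladder weight 16.5×9.81 = 161.9 N acts at 4 m along the ladder; its horizontal arm is 4·cos75.6° = 0.9948 m → τ = 161.1 N·m clockwise.
Window cleaner: 74.2×9.81 = 727.9 N at 5.85 m → arm 1.455 m → τ = 1059 N·m clockwise.
Wall normal N acts horizontally at the top; its moment arm is the height L sinθ = 8·sin75.6° = 7.749 m, counterclockwise.
Balancing moments: N × 7.749 = 1220, giving N = 157 N.

N_wall ≈ 157 N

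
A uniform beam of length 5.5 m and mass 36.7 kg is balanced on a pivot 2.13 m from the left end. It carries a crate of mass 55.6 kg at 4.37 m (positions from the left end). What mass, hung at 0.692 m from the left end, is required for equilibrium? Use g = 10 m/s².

Sum moments about the pivot (at 2.13 m from the left end) (the support reaction has zero arm there).
Beam weight: 36.7 × 10 = 367 N down at 2.75 m → arm 0.62 m, τ = 367 × 0.62 = 227.5 N·m clockwise.
Crate: 55.6 × 10 = 556 N down at 4.37 m → arm 2.24 m, τ = 556 × 2.24 = 1245 N·m clockwise.
Net moment of known loads = 1472 N·m clockwise.
An unknown mass m at 0.692 m has arm 1.438 m; its moment is m·g·1.438 counterclockwise.
Balancing moments: m × 10 × 1.438 = 1472, giving m = 1472 / (10 × 1.438) = 102 kg.

m ≈ 102 kg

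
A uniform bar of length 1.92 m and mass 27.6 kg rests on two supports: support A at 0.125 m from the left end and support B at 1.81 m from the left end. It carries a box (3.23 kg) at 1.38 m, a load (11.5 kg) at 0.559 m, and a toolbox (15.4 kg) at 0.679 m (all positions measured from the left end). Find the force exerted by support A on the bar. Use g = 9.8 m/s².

R_A ≈ 329 N

About support B:
Beam weight: 27.6 × 9.8 = 270.5 N down at 0.96 m → arm 0.85 m, τ = 270.5 × 0.85 = 229.9 N·m counterclockwise.
Box: 3.23 × 9.8 = 31.65 N down at 1.38 m → arm 0.43 m, τ = 31.65 × 0.43 = 13.61 N·m counterclockwise.
Load: 11.5 × 9.8 = 112.7 N down at 0.559 m → arm 1.251 m, τ = 112.7 × 1.251 = 141 N·m counterclockwise.
Toolbox: 15.4 × 9.8 = 150.9 N down at 0.679 m → arm 1.131 m, τ = 150.9 × 1.131 = 170.7 N·m counterclockwise.
Net load moment about support B = 555.2 N·m counterclockwise.
Reaction R at support A is upward at 0.125 m, arm 1.685 m → moment R × 1.685 clockwise.
For rotational equilibrium, R × 1.685 = 555.2, so R = 329 N.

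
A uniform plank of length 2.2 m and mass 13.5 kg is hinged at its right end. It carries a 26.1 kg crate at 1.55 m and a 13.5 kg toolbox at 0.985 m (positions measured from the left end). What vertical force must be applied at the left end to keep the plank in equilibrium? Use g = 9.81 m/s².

About the right end:
Beam weight: 13.5 × 9.81 = 132.4 N down at 1.1 m → arm 1.1 m, τ = 132.4 × 1.1 = 145.6 N·m counterclockwise.
Crate: 26.1 × 9.81 = 256 N down at 1.55 m → arm 0.65 m, τ = 256 × 0.65 = 166.4 N·m counterclockwise.
Toolbox: 13.5 × 9.81 = 132.4 N down at 0.985 m → arm 1.215 m, τ = 132.4 × 1.215 = 160.9 N·m counterclockwise.
Net moment of the loads = 472.9 N·m counterclockwise.
The upward force F acts at the left end, arm 2.2 m, giving F × 2.2 clockwise.
For rotational equilibrium, F × 2.2 = 472.9, so F = 472.9 / 2.2 = 215 N.

F ≈ 215 N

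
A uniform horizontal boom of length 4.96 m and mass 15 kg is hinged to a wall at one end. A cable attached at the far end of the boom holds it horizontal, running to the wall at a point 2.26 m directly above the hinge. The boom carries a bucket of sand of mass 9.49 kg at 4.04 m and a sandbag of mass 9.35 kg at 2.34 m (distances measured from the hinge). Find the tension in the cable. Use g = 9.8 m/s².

Taking torques about the hinge:
Beam weight: 15 × 9.8 = 147 N down at 2.48 m → arm 2.48 m, τ = 147 × 2.48 = 364.6 N·m clockwise.
Bucket of sand: 9.49 × 9.8 = 93 N down at 4.04 m → arm 4.04 m, τ = 93 × 4.04 = 375.7 N·m clockwise.
Sandbag: 9.35 × 9.8 = 91.63 N down at 2.34 m → arm 2.34 m, τ = 91.63 × 2.34 = 214.4 N·m clockwise.
Total clockwise load moment = 954.7 N·m.
The cable tension T acts at 4.96 m; only its component perpendicular to the boom, T sinθ, produces torque. sinθ = h/√(h²+d²) = 2.26/√(2.26²+4.96²) = 0.4146.
For rotational equilibrium, T × 4.96 × 0.4146 = 954.7, so T = 954.7 / 2.056 = 464 N.

T ≈ 464 N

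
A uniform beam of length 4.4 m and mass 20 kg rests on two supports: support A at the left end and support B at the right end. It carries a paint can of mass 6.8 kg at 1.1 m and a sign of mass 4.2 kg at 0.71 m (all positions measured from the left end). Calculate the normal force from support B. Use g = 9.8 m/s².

R_B ≈ 121 N

Sum moments about support A (its reaction then has zero moment arm).
Beam weight: 20 × 9.8 = 196 N down at 2.2 m → arm 2.2 m, τ = 196 × 2.2 = 431.2 N·m clockwise.
Paint can: 6.8 × 9.8 = 66.64 N down at 1.1 m → arm 1.1 m, τ = 66.64 × 1.1 = 73.3 N·m clockwise.
Sign: 4.2 × 9.8 = 41.16 N down at 0.71 m → arm 0.71 m, τ = 41.16 × 0.71 = 29.22 N·m clockwise.
Net load moment about support A = 533.7 N·m clockwise.
Reaction R at support B is upward at 4.4 m, arm 4.4 m → moment R × 4.4 counterclockwise.
Στ = 0 ⇒ R × 4.4 = 533.7 ⇒ R = 121 N.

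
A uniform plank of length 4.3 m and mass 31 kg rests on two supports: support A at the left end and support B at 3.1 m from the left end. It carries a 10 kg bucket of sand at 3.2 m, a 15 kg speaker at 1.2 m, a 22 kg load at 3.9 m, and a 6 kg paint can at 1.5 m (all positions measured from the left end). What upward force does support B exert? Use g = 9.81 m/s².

About support A:
Beam weight: 31 × 9.81 = 304.1 N down at 2.15 m → arm 2.15 m, τ = 304.1 × 2.15 = 653.8 N·m clockwise.
Bucket of sand: 10 × 9.81 = 98.1 N down at 3.2 m → arm 3.2 m, τ = 98.1 × 3.2 = 313.9 N·m clockwise.
Speaker: 15 × 9.81 = 147.2 N down at 1.2 m → arm 1.2 m, τ = 147.2 × 1.2 = 176.6 N·m clockwise.
Load: 22 × 9.81 = 215.8 N down at 3.9 m → arm 3.9 m, τ = 215.8 × 3.9 = 841.6 N·m clockwise.
Paint can: 6 × 9.81 = 58.86 N down at 1.5 m → arm 1.5 m, τ = 58.86 × 1.5 = 88.29 N·m clockwise.
Net load moment about support A = 2074 N·m clockwise.
Reaction R at support B is upward at 3.1 m, arm 3.1 m → moment R × 3.1 counterclockwise.
Balancing moments: R × 3.1 = 2074, giving R = 669 N.

R_B ≈ 669 N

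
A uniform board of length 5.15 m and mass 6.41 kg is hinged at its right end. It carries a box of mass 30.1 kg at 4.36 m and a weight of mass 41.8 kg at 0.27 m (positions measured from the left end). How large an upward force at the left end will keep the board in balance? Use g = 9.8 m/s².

Sum moments about the right end (the unknown pivot reaction has zero arm there).
Beam weight: 6.41 × 9.8 = 62.82 N down at 2.575 m → arm 2.575 m, τ = 62.82 × 2.575 = 161.8 N·m counterclockwise.
Box: 30.1 × 9.8 = 295 N down at 4.36 m → arm 0.79 m, τ = 295 × 0.79 = 233.1 N·m counterclockwise.
Weight: 41.8 × 9.8 = 409.6 N down at 0.27 m → arm 4.88 m, τ = 409.6 × 4.88 = 1999 N·m counterclockwise.
Net moment of the loads = 2394 N·m counterclockwise.
The upward force F acts at the left end, arm 5.15 m, giving F × 5.15 clockwise.
Στ = 0 ⇒ F × 5.15 = 2394 ⇒ F = 2394 / 5.15 = 465 N.

F ≈ 465 N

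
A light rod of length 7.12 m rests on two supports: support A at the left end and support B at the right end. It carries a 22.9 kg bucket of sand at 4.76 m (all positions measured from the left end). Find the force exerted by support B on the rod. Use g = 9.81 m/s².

R_B ≈ 150 N

Take moments about support A.
Bucket of sand: 22.9 × 9.81 = 224.6 N down at 4.76 m → arm 4.76 m, τ = 224.6 × 4.76 = 1069 N·m clockwise.
Net load moment about support A = 1069 N·m clockwise.
Reaction R at support B is upward at 7.12 m, arm 7.12 m → moment R × 7.12 counterclockwise.
For rotational equilibrium, R × 7.12 = 1069, so R = 150 N.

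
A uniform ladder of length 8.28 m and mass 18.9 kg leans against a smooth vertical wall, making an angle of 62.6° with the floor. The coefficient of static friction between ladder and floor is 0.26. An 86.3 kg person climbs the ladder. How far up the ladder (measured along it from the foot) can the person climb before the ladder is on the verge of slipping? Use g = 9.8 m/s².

d ≈ 4.16 m

Take moments about the foot of the ladder.
Ladder weight 18.9×9.8 = 185.2 N acts at 4.14 m along the ladder; its horizontal arm is 4.14·cos62.6° = 1.905 m → τ = 352.8 N·m clockwise.
Person weight 86.3×9.8 = 845.7 N at distance d → arm d·cos62.6° → τ = 845.7·d·0.4602 clockwise.
Wall normal N at the top has arm L sinθ = 7.351 m counterclockwise, so Στ = 0 gives N·7.351 = 352.8 + 389.2·d.
ΣFy = 0 ⇒ N_floor = 1031 N, so the maximum friction is μ_s·N_floor = 0.26×1031 = 268.1 N. ΣFx = 0 ⇒ N_wall = f, so at the slipping point N = 268.1 N.
Substituting: 268.1×7.351 = 352.8 + 389.2·d ⇒ d = (1971 − 352.8) / 389.2 = 4.16 m.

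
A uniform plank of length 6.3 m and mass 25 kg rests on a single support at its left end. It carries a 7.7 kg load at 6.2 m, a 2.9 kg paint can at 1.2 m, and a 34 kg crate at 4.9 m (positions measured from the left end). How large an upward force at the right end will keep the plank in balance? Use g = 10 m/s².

F ≈ 471 N

About the left end:
Beam weight: 25 × 10 = 250 N down at 3.15 m → arm 3.15 m, τ = 250 × 3.15 = 787.5 N·m clockwise.
Load: 7.7 × 10 = 77 N down at 6.2 m → arm 6.2 m, τ = 77 × 6.2 = 477.4 N·m clockwise.
Paint can: 2.9 × 10 = 29 N down at 1.2 m → arm 1.2 m, τ = 29 × 1.2 = 34.8 N·m clockwise.
Crate: 34 × 10 = 340 N down at 4.9 m → arm 4.9 m, τ = 340 × 4.9 = 1666 N·m clockwise.
Net moment of the loads = 2966 N·m clockwise.
The upward force F acts at the right end, arm 6.3 m, giving F × 6.3 counterclockwise.
Balancing moments: F × 6.3 = 2966, giving F = 2966 / 6.3 = 471 N.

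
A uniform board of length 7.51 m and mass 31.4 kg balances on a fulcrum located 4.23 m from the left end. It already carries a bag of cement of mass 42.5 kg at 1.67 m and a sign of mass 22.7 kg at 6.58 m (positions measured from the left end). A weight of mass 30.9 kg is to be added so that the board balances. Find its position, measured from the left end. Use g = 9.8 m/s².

x ≈ 6.51 m from the left end

Taking torques about the fulcrum (at 4.23 m from the left end):
Beam weight: 31.4 × 9.8 = 307.7 N down at 3.755 m → arm 0.475 m, τ = 307.7 × 0.475 = 146.2 N·m counterclockwise.
Bag of cement: 42.5 × 9.8 = 416.5 N down at 1.67 m → arm 2.56 m, τ = 416.5 × 2.56 = 1066 N·m counterclockwise.
Sign: 22.7 × 9.8 = 222.5 N down at 6.58 m → arm 2.35 m, τ = 222.5 × 2.35 = 522.9 N·m clockwise.
Net moment of existing loads = 689.3 N·m counterclockwise.
The weight weighs 30.9 × 9.8 = 302.8 N and must supply an equal clockwise moment, so its lever arm about the fulcrum is 689.3 / 302.8 = 2.28 m.
That puts it at 4.23 + 2.28 = 6.51 m from the left end.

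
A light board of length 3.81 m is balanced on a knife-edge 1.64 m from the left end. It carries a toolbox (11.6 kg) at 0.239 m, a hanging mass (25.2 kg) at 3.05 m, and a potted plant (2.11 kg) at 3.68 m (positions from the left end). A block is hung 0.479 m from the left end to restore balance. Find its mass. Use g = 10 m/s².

Take moments about the knife-edge (at 1.64 m from the left end).
Toolbox: 11.6 × 10 = 116 N down at 0.239 m → arm 1.401 m, τ = 116 × 1.401 = 162.5 N·m counterclockwise.
Hanging mass: 25.2 × 10 = 252 N down at 3.05 m → arm 1.41 m, τ = 252 × 1.41 = 355.3 N·m clockwise.
Potted plant: 2.11 × 10 = 21.1 N down at 3.68 m → arm 2.04 m, τ = 21.1 × 2.04 = 43.04 N·m clockwise.
Net moment of known loads = 235.8 N·m clockwise.
An unknown mass m at 0.479 m has arm 1.161 m; its moment is m·g·1.161 counterclockwise.
Balancing moments: m × 10 × 1.161 = 235.8, giving m = 235.8 / (10 × 1.161) = 20.3 kg.

m ≈ 20.3 kg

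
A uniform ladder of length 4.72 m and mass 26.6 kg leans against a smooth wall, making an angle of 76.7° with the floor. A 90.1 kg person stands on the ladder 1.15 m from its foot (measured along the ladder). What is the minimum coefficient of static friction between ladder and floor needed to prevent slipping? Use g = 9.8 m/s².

Taking torques about the foot of the ladder:
Ladder weight 26.6×9.8 = 260.7 N acts at 2.36 m along the ladder; its horizontal arm is 2.36·cos76.7° = 0.5429 m → τ = 141.5 N·m clockwise.
Person: 90.1×9.8 = 883 N at 1.15 m → arm 0.2646 m → τ = 233.6 N·m clockwise.
Wall normal N acts horizontally at the top; its moment arm is the height L sinθ = 4.72·sin76.7° = 4.593 m, counterclockwise.
For rotational equilibrium, N × 4.593 = 375.1, so N = 81.67 N.
ΣFx = 0 ⇒ f = N_wall = 81.67 N. ΣFy = 0 ⇒ N_floor = 1144 N.
μ_min = f / N_floor = 81.67 / 1144 = 0.0714.

μ_min ≈ 0.0714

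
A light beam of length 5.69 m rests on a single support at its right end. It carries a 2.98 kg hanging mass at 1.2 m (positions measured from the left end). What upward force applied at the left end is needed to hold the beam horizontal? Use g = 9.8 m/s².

Choose the right end as the axis so the unknown pivot reaction has zero arm there.
Hanging mass: 2.98 × 9.8 = 29.2 N down at 1.2 m → arm 4.49 m, τ = 29.2 × 4.49 = 131.1 N·m counterclockwise.
Net moment of the loads = 131.1 N·m counterclockwise.
The upward force F acts at the left end, arm 5.69 m, giving F × 5.69 clockwise.
Setting net torque to zero: F × 5.69 = 131.1 → F = 131.1 / 5.69 = 23 N.

F ≈ 23 N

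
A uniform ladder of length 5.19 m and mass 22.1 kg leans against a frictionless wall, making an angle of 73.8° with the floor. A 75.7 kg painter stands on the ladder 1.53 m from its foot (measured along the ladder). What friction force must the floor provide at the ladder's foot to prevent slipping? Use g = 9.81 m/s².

f ≈ 95.1 N

Take moments about the foot of the ladder.
Ladder weight 22.1×9.81 = 216.8 N acts at 2.595 m along the ladder; its horizontal arm is 2.595·cos73.8° = 0.724 m → τ = 157 N·m clockwise.
Painter: 75.7×9.81 = 742.6 N at 1.53 m → arm 0.4269 m → τ = 317 N·m clockwise.
Wall normal N acts horizontally at the top; its moment arm is the height L sinθ = 5.19·sin73.8° = 4.984 m, counterclockwise.
Στ = 0 ⇒ N × 4.984 = 474 ⇒ N = 95.1 N.
ΣFx = 0: friction at the foot balances the wall's push, so f = N_wall = 95.1 N.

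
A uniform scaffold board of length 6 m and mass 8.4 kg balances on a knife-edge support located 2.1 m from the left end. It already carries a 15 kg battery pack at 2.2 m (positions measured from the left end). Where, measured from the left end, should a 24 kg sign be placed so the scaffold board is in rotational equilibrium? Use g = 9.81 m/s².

x ≈ 1.72 m from the left end

Sum moments about the knife-edge support (at 2.1 m from the left end) (the support reaction has zero arm there).
Beam weight: 8.4 × 9.81 = 82.4 N down at 3 m → arm 0.9 m, τ = 82.4 × 0.9 = 74.16 N·m clockwise.
Battery pack: 15 × 9.81 = 147.2 N down at 2.2 m → arm 0.1 m, τ = 147.2 × 0.1 = 14.72 N·m clockwise.
Net moment of existing loads = 88.88 N·m clockwise.
The sign weighs 24 × 9.81 = 235.4 N and must supply an equal counterclockwise moment, so its lever arm about the knife-edge support is 88.88 / 235.4 = 0.378 m.
That puts it at 2.1 − 0.378 = 1.72 m from the left end.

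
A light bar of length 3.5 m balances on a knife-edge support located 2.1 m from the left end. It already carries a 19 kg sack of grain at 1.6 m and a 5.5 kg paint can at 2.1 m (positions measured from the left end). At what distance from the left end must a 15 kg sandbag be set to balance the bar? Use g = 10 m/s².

x ≈ 2.73 m from the left end

Sum moments about the knife-edge support (at 2.1 m from the left end) (the support reaction has zero arm there).
Sack of grain: 19 × 10 = 190 N down at 1.6 m → arm 0.5 m, τ = 190 × 0.5 = 95 N·m counterclockwise.
Paint can: acts at the knife-edge support, moment arm 0 → no torque.
Net moment of existing loads = 95 N·m counterclockwise.
The sandbag weighs 15 × 10 = 150 N and must supply an equal clockwise moment, so its lever arm about the knife-edge support is 95 / 150 = 0.633 m.
That puts it at 2.1 + 0.633 = 2.73 m from the left end.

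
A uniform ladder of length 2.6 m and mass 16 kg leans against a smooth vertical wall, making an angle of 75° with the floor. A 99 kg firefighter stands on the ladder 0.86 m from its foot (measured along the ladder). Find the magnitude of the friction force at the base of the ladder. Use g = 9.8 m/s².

Sum moments about the foot of the ladder (the floor normal and friction both act there and drop out).
Ladder weight 16×9.8 = 156.8 N acts at 1.3 m along the ladder; its horizontal arm is 1.3·cos75° = 0.3365 m → τ = 52.76 N·m clockwise.
Firefighter: 99×9.8 = 970.2 N at 0.86 m → arm 0.2226 m → τ = 216 N·m clockwise.
Wall normal N acts horizontally at the top; its moment arm is the height L sinθ = 2.6·sin75° = 2.511 m, counterclockwise.
Στ = 0 ⇒ N × 2.511 = 268.8 ⇒ N = 107 N.
ΣFx = 0: friction at the foot balances the wall's push, so f = N_wall = 107 N.

f ≈ 107 N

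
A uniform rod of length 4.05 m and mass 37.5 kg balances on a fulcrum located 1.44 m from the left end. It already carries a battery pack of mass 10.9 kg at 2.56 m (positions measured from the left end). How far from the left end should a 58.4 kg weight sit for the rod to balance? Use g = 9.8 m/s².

x ≈ 0.855 m from the left end

Taking torques about the fulcrum (at 1.44 m from the left end):
Beam weight: 37.5 × 9.8 = 367.5 N down at 2.025 m → arm 0.585 m, τ = 367.5 × 0.585 = 215 N·m clockwise.
Battery pack: 10.9 × 9.8 = 106.8 N down at 2.56 m → arm 1.12 m, τ = 106.8 × 1.12 = 119.6 N·m clockwise.
Net moment of existing loads = 334.6 N·m clockwise.
The weight weighs 58.4 × 9.8 = 572.3 N and must supply an equal counterclockwise moment, so its lever arm about the fulcrum is 334.6 / 572.3 = 0.585 m.
That puts it at 1.44 − 0.585 = 0.855 m from the left end.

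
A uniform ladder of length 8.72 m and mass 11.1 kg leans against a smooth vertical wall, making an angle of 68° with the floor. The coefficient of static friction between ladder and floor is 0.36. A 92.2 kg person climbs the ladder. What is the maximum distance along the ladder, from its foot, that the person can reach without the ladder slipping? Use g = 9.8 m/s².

d ≈ 8.18 m

About the foot of the ladder:
Ladder weight 11.1×9.8 = 108.8 N acts at 4.36 m along the ladder; its horizontal arm is 4.36·cos68° = 1.633 m → τ = 177.7 N·m clockwise.
Person weight 92.2×9.8 = 903.6 N at distance d → arm d·cos68° → τ = 903.6·d·0.3746 clockwise.
Wall normal N at the top has arm L sinθ = 8.085 m counterclockwise, so Στ = 0 gives N·8.085 = 177.7 + 338.5·d.
ΣFy = 0 ⇒ N_floor = 1012 N, so the maximum friction is μ_s·N_floor = 0.36×1012 = 364.3 N. ΣFx = 0 ⇒ N_wall = f, so at the slipping point N = 364.3 N.
Substituting: 364.3×8.085 = 177.7 + 338.5·d ⇒ d = (2945 − 177.7) / 338.5 = 8.18 m.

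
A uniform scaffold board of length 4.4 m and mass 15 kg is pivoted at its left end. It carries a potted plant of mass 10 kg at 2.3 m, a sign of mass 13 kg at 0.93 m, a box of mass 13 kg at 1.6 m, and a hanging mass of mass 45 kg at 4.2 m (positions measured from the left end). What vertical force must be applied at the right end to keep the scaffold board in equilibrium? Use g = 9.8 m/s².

Taking torques about the left end:
Beam weight: 15 × 9.8 = 147 N down at 2.2 m → arm 2.2 m, τ = 147 × 2.2 = 323.4 N·m clockwise.
Potted plant: 10 × 9.8 = 98 N down at 2.3 m → arm 2.3 m, τ = 98 × 2.3 = 225.4 N·m clockwise.
Sign: 13 × 9.8 = 127.4 N down at 0.93 m → arm 0.93 m, τ = 127.4 × 0.93 = 118.5 N·m clockwise.
Box: 13 × 9.8 = 127.4 N down at 1.6 m → arm 1.6 m, τ = 127.4 × 1.6 = 203.8 N·m clockwise.
Hanging mass: 45 × 9.8 = 441 N down at 4.2 m → arm 4.2 m, τ = 441 × 4.2 = 1852 N·m clockwise.
Net moment of the loads = 2723 N·m clockwise.
The upward force F acts at the right end, arm 4.4 m, giving F × 4.4 counterclockwise.
Balancing moments: F × 4.4 = 2723, giving F = 2723 / 4.4 = 619 N.

F ≈ 619 N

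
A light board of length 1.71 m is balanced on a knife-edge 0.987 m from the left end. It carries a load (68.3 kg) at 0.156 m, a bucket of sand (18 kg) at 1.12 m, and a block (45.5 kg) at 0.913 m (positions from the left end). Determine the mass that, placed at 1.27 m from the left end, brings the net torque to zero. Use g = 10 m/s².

m ≈ 204 kg

Taking torques about the knife-edge (at 0.987 m from the left end):
Load: 68.3 × 10 = 683 N down at 0.156 m → arm 0.831 m, τ = 683 × 0.831 = 567.6 N·m counterclockwise.
Bucket of sand: 18 × 10 = 180 N down at 1.12 m → arm 0.133 m, τ = 180 × 0.133 = 23.94 N·m clockwise.
Block: 45.5 × 10 = 455 N down at 0.913 m → arm 0.074 m, τ = 455 × 0.074 = 33.67 N·m counterclockwise.
Net moment of known loads = 577.3 N·m counterclockwise.
An unknown mass m at 1.27 m has arm 0.283 m; its moment is m·g·0.283 clockwise.
Setting net torque to zero: m × 10 × 0.283 = 577.3 → m = 577.3 / (10 × 0.283) = 204 kg.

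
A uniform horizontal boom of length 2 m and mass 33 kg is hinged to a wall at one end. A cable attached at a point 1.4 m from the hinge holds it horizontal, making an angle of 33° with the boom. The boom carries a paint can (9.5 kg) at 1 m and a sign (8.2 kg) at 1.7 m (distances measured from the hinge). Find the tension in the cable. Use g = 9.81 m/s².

T ≈ 726 N

Take moments about the hinge.
Beam weight: 33 × 9.81 = 323.7 N down at 1 m → arm 1 m, τ = 323.7 × 1 = 323.7 N·m clockwise.
Paint can: 9.5 × 9.81 = 93.2 N down at 1 m → arm 1 m, τ = 93.2 × 1 = 93.2 N·m clockwise.
Sign: 8.2 × 9.81 = 80.44 N down at 1.7 m → arm 1.7 m, τ = 80.44 × 1.7 = 136.7 N·m clockwise.
Total clockwise load moment = 553.6 N·m.
The cable tension T acts at 1.4 m; only its component perpendicular to the boom, T sinθ, produces torque. sin 33° = 0.5446.
Balancing moments: T × 1.4 × 0.5446 = 553.6, giving T = 553.6 / 0.7624 = 726 N.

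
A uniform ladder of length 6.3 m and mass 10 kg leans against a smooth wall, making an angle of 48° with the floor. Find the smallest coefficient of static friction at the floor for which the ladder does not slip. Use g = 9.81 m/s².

μ_min ≈ 0.45

Choose the foot of the ladder as the axis so the floor normal and friction both act there and drop out.
Ladder weight 10×9.81 = 98.1 N acts at 3.15 m along the ladder; its horizontal arm is 3.15·cos48° = 2.108 m → τ = 206.8 N·m clockwise.
Wall normal N acts horizontally at the top; its moment arm is the height L sinθ = 6.3·sin48° = 4.682 m, counterclockwise.
Στ = 0 ⇒ N × 4.682 = 206.8 ⇒ N = 44.17 N.
ΣFx = 0 ⇒ f = N_wall = 44.17 N. ΣFy = 0 ⇒ N_floor = 98.1 N.
μ_min = f / N_floor = 44.17 / 98.1 = 0.45.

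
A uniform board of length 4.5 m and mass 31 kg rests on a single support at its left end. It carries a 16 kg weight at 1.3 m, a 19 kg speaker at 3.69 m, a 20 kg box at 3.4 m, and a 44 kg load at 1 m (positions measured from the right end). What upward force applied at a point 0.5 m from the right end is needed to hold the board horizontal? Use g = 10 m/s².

F ≈ 781 N

Taking torques about the left end:
Beam weight: 31 × 10 = 310 N down at 2.25 m → arm 2.25 m, τ = 310 × 2.25 = 697.5 N·m clockwise.
Weight: 16 × 10 = 160 N down at 1.3 m → arm 3.2 m, τ = 160 × 3.2 = 512 N·m clockwise.
Speaker: 19 × 10 = 190 N down at 3.69 m → arm 0.81 m, τ = 190 × 0.81 = 153.9 N·m clockwise.
Box: 20 × 10 = 200 N down at 3.4 m → arm 1.1 m, τ = 200 × 1.1 = 220 N·m clockwise.
Load: 44 × 10 = 440 N down at 1 m → arm 3.5 m, τ = 440 × 3.5 = 1540 N·m clockwise.
Net moment of the loads = 3123 N·m clockwise.
The upward force F acts at a point 0.5 m from the right end, arm 4 m, giving F × 4 counterclockwise.
Στ = 0 ⇒ F × 4 = 3123 ⇒ F = 3123 / 4 = 781 N.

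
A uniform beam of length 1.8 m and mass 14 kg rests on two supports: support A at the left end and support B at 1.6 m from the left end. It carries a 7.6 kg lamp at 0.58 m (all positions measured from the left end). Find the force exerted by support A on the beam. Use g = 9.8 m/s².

Choose support B as the axis so its reaction then has zero moment arm.
Beam weight: 14 × 9.8 = 137.2 N down at 0.9 m → arm 0.7 m, τ = 137.2 × 0.7 = 96.04 N·m counterclockwise.
Lamp: 7.6 × 9.8 = 74.48 N down at 0.58 m → arm 1.02 m, τ = 74.48 × 1.02 = 75.97 N·m counterclockwise.
Net load moment about support B = 172 N·m counterclockwise.
Reaction R at support A is upward at 0 m, arm 1.6 m → moment R × 1.6 clockwise.
For rotational equilibrium, R × 1.6 = 172, so R = 108 N.

R_A ≈ 108 N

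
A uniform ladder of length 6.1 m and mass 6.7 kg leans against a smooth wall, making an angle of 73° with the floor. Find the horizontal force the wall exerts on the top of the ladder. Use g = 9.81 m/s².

Taking torques about the foot of the ladder:
Ladder weight 6.7×9.81 = 65.73 N acts at 3.05 m along the ladder; its horizontal arm is 3.05·cos73° = 0.8917 m → τ = 58.61 N·m clockwise.
Wall normal N acts horizontally at the top; its moment arm is the height L sinθ = 6.1·sin73° = 5.833 m, counterclockwise.
Setting net torque to zero: N × 5.833 = 58.61 → N = 10 N.

N_wall ≈ 10 N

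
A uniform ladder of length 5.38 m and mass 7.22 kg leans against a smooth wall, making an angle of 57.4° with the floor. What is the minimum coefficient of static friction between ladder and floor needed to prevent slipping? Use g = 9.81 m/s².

μ_min ≈ 0.32

Take moments about the foot of the ladder.
Ladder weight 7.22×9.81 = 70.83 N acts at 2.69 m along the ladder; its horizontal arm is 2.69·cos57.4° = 1.449 m → τ = 102.6 N·m clockwise.
Wall normal N acts horizontally at the top; its moment arm is the height L sinθ = 5.38·sin57.4° = 4.532 m, counterclockwise.
For rotational equilibrium, N × 4.532 = 102.6, so N = 22.64 N.
ΣFx = 0 ⇒ f = N_wall = 22.64 N. ΣFy = 0 ⇒ N_floor = 70.83 N.
μ_min = f / N_floor = 22.64 / 70.83 = 0.32.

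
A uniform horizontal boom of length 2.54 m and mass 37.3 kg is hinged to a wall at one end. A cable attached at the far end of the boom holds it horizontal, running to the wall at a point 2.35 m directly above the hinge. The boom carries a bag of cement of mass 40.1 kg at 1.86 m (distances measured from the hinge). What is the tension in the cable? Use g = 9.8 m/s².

T ≈ 693 N

Sum moments about the hinge (the unknown hinge reaction has zero arm there).
Beam weight: 37.3 × 9.8 = 365.5 N down at 1.27 m → arm 1.27 m, τ = 365.5 × 1.27 = 464.2 N·m clockwise.
Bag of cement: 40.1 × 9.8 = 393 N down at 1.86 m → arm 1.86 m, τ = 393 × 1.86 = 731 N·m clockwise.
Total clockwise load moment = 1195 N·m.
The cable tension T acts at 2.54 m; only its component perpendicular to the boom, T sinθ, produces torque. sinθ = h/√(h²+d²) = 2.35/√(2.35²+2.54²) = 0.6791.
Στ = 0 ⇒ T × 2.54 × 0.6791 = 1195 ⇒ T = 1195 / 1.725 = 693 N.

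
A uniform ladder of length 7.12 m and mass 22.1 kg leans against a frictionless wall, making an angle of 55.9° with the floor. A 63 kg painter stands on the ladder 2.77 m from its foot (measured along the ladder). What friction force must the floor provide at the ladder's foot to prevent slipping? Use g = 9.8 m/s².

f ≈ 236 N

About the foot of the ladder:
Ladder weight 22.1×9.8 = 216.6 N acts at 3.56 m along the ladder; its horizontal arm is 3.56·cos55.9° = 1.996 m → τ = 432.3 N·m clockwise.
Painter: 63×9.8 = 617.4 N at 2.77 m → arm 1.553 m → τ = 958.8 N·m clockwise.
Wall normal N acts horizontally at the top; its moment arm is the height L sinθ = 7.12·sin55.9° = 5.896 m, counterclockwise.
Στ = 0 ⇒ N × 5.896 = 1391 ⇒ N = 236 N.
ΣFx = 0: friction at the foot balances the wall's push, so f = N_wall = 236 N.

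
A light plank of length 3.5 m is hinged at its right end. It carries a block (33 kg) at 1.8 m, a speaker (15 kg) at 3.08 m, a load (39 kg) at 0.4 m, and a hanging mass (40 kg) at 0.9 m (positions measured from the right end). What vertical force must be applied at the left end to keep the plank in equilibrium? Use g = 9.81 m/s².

F ≈ 441 N

Take moments about the right end.
Block: 33 × 9.81 = 323.7 N down at 1.8 m → arm 1.8 m, τ = 323.7 × 1.8 = 582.7 N·m counterclockwise.
Speaker: 15 × 9.81 = 147.2 N down at 3.08 m → arm 3.08 m, τ = 147.2 × 3.08 = 453.4 N·m counterclockwise.
Load: 39 × 9.81 = 382.6 N down at 0.4 m → arm 0.4 m, τ = 382.6 × 0.4 = 153 N·m counterclockwise.
Hanging mass: 40 × 9.81 = 392.4 N down at 0.9 m → arm 0.9 m, τ = 392.4 × 0.9 = 353.2 N·m counterclockwise.
Net moment of the loads = 1542 N·m counterclockwise.
The upward force F acts at the left end, arm 3.5 m, giving F × 3.5 clockwise.
Balancing moments: F × 3.5 = 1542, giving F = 1542 / 3.5 = 441 N.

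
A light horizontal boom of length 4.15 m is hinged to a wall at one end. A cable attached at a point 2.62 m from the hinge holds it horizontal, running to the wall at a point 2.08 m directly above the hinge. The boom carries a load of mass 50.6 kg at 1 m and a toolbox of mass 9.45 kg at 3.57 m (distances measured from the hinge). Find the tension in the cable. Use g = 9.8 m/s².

T ≈ 507 N

About the hinge:
Load: 50.6 × 9.8 = 495.9 N down at 1 m → arm 1 m, τ = 495.9 × 1 = 495.9 N·m clockwise.
Toolbox: 9.45 × 9.8 = 92.61 N down at 3.57 m → arm 3.57 m, τ = 92.61 × 3.57 = 330.6 N·m clockwise.
Total clockwise load moment = 826.5 N·m.
The cable tension T acts at 2.62 m; only its component perpendicular to the boom, T sinθ, produces torque. sinθ = h/√(h²+d²) = 2.08/√(2.08²+2.62²) = 0.6218.
Setting net torque to zero: T × 2.62 × 0.6218 = 826.5 → T = 826.5 / 1.629 = 507 N.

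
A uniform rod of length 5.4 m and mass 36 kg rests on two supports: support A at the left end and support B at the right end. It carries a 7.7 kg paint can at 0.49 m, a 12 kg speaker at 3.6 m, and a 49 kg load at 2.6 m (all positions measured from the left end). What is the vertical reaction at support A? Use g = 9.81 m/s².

Choose support B as the axis so its reaction then has zero moment arm.
Beam weight: 36 × 9.81 = 353.2 N down at 2.7 m → arm 2.7 m, τ = 353.2 × 2.7 = 953.6 N·m counterclockwise.
Paint can: 7.7 × 9.81 = 75.54 N down at 0.49 m → arm 4.91 m, τ = 75.54 × 4.91 = 370.9 N·m counterclockwise.
Speaker: 12 × 9.81 = 117.7 N down at 3.6 m → arm 1.8 m, τ = 117.7 × 1.8 = 211.9 N·m counterclockwise.
Load: 49 × 9.81 = 480.7 N down at 2.6 m → arm 2.8 m, τ = 480.7 × 2.8 = 1346 N·m counterclockwise.
Net load moment about support B = 2882 N·m counterclockwise.
Reaction R at support A is upward at 0 m, arm 5.4 m → moment R × 5.4 clockwise.
Στ = 0 ⇒ R × 5.4 = 2882 ⇒ R = 534 N.

R_A ≈ 534 N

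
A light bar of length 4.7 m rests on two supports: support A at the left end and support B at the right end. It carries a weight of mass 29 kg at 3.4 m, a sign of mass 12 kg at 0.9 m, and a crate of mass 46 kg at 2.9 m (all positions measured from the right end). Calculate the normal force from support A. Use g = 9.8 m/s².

R_A ≈ 506 N

Choose support B as the axis so its reaction then has zero moment arm.
Weight: 29 × 9.8 = 284.2 N down at 3.4 m → arm 3.4 m, τ = 284.2 × 3.4 = 966.3 N·m counterclockwise.
Sign: 12 × 9.8 = 117.6 N down at 0.9 m → arm 0.9 m, τ = 117.6 × 0.9 = 105.8 N·m counterclockwise.
Crate: 46 × 9.8 = 450.8 N down at 2.9 m → arm 2.9 m, τ = 450.8 × 2.9 = 1307 N·m counterclockwise.
Net load moment about support B = 2379 N·m counterclockwise.
Reaction R at support A is upward at 4.7 m, arm 4.7 m → moment R × 4.7 clockwise.
Στ = 0 ⇒ R × 4.7 = 2379 ⇒ R = 506 N.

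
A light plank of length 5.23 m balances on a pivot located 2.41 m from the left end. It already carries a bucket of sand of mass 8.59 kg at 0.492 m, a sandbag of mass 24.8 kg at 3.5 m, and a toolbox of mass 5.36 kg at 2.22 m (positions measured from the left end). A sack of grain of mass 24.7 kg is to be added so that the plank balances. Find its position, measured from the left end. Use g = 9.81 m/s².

About the pivot (at 2.41 m from the left end):
Bucket of sand: 8.59 × 9.81 = 84.27 N down at 0.492 m → arm 1.918 m, τ = 84.27 × 1.918 = 161.6 N·m counterclockwise.
Sandbag: 24.8 × 9.81 = 243.3 N down at 3.5 m → arm 1.09 m, τ = 243.3 × 1.09 = 265.2 N·m clockwise.
Toolbox: 5.36 × 9.81 = 52.58 N down at 2.22 m → arm 0.19 m, τ = 52.58 × 0.19 = 9.99 N·m counterclockwise.
Net moment of existing loads = 93.61 N·m clockwise.
The sack of grain weighs 24.7 × 9.81 = 242.3 N and must supply an equal counterclockwise moment, so its lever arm about the pivot is 93.61 / 242.3 = 0.386 m.
That puts it at 2.41 − 0.386 = 2.02 m from the left end.

x ≈ 2.02 m from the left end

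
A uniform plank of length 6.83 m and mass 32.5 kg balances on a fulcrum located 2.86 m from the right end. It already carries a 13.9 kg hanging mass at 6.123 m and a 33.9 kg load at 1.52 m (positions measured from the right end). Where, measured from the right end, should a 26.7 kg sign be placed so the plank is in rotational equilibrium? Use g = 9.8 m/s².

Taking torques about the fulcrum (at 2.86 m from the right end):
Beam weight: 32.5 × 9.8 = 318.5 N down at 3.415 m → arm 0.555 m, τ = 318.5 × 0.555 = 176.8 N·m counterclockwise.
Hanging mass: 13.9 × 9.8 = 136.2 N down at 6.123 m → arm 3.263 m, τ = 136.2 × 3.263 = 444.4 N·m counterclockwise.
Load: 33.9 × 9.8 = 332.2 N down at 1.52 m → arm 1.34 m, τ = 332.2 × 1.34 = 445.1 N·m clockwise.
Net moment of existing loads = 176.1 N·m counterclockwise.
The sign weighs 26.7 × 9.8 = 261.7 N and must supply an equal clockwise moment, so its lever arm about the fulcrum is 176.1 / 261.7 = 0.673 m.
That puts it at 2.86 − 0.673 = 2.19 m from the right end.

x ≈ 2.19 m from the right end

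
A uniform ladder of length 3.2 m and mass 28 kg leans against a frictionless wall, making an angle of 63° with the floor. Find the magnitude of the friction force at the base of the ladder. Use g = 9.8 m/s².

f ≈ 69.9 N

About the foot of the ladder:
Ladder weight 28×9.8 = 274.4 N acts at 1.6 m along the ladder; its horizontal arm is 1.6·cos63° = 0.7264 m → τ = 199.3 N·m clockwise.
Wall normal N acts horizontally at the top; its moment arm is the height L sinθ = 3.2·sin63° = 2.851 m, counterclockwise.
Setting net torque to zero: N × 2.851 = 199.3 → N = 69.9 N.
ΣFx = 0: friction at the foot balances the wall's push, so f = N_wall = 69.9 N.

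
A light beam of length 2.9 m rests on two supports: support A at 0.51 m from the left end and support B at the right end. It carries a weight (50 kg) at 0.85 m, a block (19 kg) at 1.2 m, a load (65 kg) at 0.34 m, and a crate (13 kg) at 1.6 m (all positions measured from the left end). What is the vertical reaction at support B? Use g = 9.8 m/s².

R_B ≈ 136 N

Sum moments about support A (its reaction then has zero moment arm).
Weight: 50 × 9.8 = 490 N down at 0.85 m → arm 0.34 m, τ = 490 × 0.34 = 166.6 N·m clockwise.
Block: 19 × 9.8 = 186.2 N down at 1.2 m → arm 0.69 m, τ = 186.2 × 0.69 = 128.5 N·m clockwise.
Load: 65 × 9.8 = 637 N down at 0.34 m → arm 0.17 m, τ = 637 × 0.17 = 108.3 N·m counterclockwise.
Crate: 13 × 9.8 = 127.4 N down at 1.6 m → arm 1.09 m, τ = 127.4 × 1.09 = 138.9 N·m clockwise.
Net load moment about support A = 325.7 N·m clockwise.
Reaction R at support B is upward at 2.9 m, arm 2.39 m → moment R × 2.39 counterclockwise.
Setting net torque to zero: R × 2.39 = 325.7 → R = 136 N.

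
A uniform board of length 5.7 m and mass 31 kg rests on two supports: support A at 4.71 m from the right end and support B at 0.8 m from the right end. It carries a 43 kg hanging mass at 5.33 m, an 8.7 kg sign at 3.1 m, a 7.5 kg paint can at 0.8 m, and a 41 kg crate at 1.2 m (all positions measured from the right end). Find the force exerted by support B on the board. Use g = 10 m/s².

R_B ≈ 558 N

Sum moments about support A (its reaction then has zero moment arm).
Beam weight: 31 × 10 = 310 N down at 2.85 m → arm 1.86 m, τ = 310 × 1.86 = 576.6 N·m clockwise.
Hanging mass: 43 × 10 = 430 N down at 5.33 m → arm 0.62 m, τ = 430 × 0.62 = 266.6 N·m counterclockwise.
Sign: 8.7 × 10 = 87 N down at 3.1 m → arm 1.61 m, τ = 87 × 1.61 = 140.1 N·m clockwise.
Paint can: 7.5 × 10 = 75 N down at 0.8 m → arm 3.91 m, τ = 75 × 3.91 = 293.2 N·m clockwise.
Crate: 41 × 10 = 410 N down at 1.2 m → arm 3.51 m, τ = 410 × 3.51 = 1439 N·m clockwise.
Net load moment about support A = 2182 N·m clockwise.
Reaction R at support B is upward at 0.8 m, arm 3.91 m → moment R × 3.91 counterclockwise.
Setting net torque to zero: R × 3.91 = 2182 → R = 558 N.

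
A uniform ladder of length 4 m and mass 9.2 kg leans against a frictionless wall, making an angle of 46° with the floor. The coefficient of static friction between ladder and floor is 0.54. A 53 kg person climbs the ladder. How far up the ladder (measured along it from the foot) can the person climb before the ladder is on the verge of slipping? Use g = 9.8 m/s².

d ≈ 2.28 m

Take moments about the foot of the ladder.
Ladder weight 9.2×9.8 = 90.16 N acts at 2 m along the ladder; its horizontal arm is 2·cos46° = 1.389 m → τ = 125.2 N·m clockwise.
Person weight 53×9.8 = 519.4 N at distance d → arm d·cos46° → τ = 519.4·d·0.6947 clockwise.
Wall normal N at the top has arm L sinθ = 2.877 m counterclockwise, so Στ = 0 gives N·2.877 = 125.2 + 360.8·d.
ΣFy = 0 ⇒ N_floor = 609.6 N, so the maximum friction is μ_s·N_floor = 0.54×609.6 = 329.2 N. ΣFx = 0 ⇒ N_wall = f, so at the slipping point N = 329.2 N.
Substituting: 329.2×2.877 = 125.2 + 360.8·d ⇒ d = (947.1 − 125.2) / 360.8 = 2.28 m.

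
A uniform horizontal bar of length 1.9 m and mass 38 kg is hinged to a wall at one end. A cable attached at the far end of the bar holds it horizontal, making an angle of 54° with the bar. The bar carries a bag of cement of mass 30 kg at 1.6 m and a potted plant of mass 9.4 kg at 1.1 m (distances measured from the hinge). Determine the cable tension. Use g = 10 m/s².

Sum moments about the hinge (the unknown hinge reaction has zero arm there).
Beam weight: 38 × 10 = 380 N down at 0.95 m → arm 0.95 m, τ = 380 × 0.95 = 361 N·m clockwise.
Bag of cement: 30 × 10 = 300 N down at 1.6 m → arm 1.6 m, τ = 300 × 1.6 = 480 N·m clockwise.
Potted plant: 9.4 × 10 = 94 N down at 1.1 m → arm 1.1 m, τ = 94 × 1.1 = 103.4 N·m clockwise.
Total clockwise load moment = 944.4 N·m.
The cable tension T acts at 1.9 m; only its component perpendicular to the bar, T sinθ, produces torque. sin 54° = 0.809.
For rotational equilibrium, T × 1.9 × 0.809 = 944.4, so T = 944.4 / 1.537 = 614 N.

T ≈ 614 N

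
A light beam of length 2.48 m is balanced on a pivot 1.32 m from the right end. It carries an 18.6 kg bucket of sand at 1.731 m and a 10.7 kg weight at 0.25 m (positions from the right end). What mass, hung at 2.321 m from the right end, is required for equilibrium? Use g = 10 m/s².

About the pivot (at 1.32 m from the right end):
Bucket of sand: 18.6 × 10 = 186 N down at 1.731 m → arm 0.411 m, τ = 186 × 0.411 = 76.45 N·m counterclockwise.
Weight: 10.7 × 10 = 107 N down at 0.25 m → arm 1.07 m, τ = 107 × 1.07 = 114.5 N·m clockwise.
Net moment of known loads = 38.05 N·m clockwise.
An unknown mass m at 2.321 m has arm 1.001 m; its moment is m·g·1.001 counterclockwise.
For rotational equilibrium, m × 10 × 1.001 = 38.05, so m = 38.05 / (10 × 1.001) = 3.8 kg.

m ≈ 3.8 kg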